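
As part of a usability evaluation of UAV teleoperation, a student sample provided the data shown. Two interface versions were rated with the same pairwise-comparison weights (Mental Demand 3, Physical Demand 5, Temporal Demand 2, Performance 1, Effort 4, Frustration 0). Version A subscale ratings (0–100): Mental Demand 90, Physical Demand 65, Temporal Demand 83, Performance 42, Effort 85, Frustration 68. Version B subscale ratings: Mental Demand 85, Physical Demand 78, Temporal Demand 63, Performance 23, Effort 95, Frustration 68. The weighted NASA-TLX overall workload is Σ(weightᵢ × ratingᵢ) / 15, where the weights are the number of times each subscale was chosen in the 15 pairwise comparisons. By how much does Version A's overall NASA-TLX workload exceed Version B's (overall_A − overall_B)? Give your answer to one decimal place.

Version A weighted sum = 3·90 + 5·65 + 2·83 + 1·42 + 4·85 + 0·68 = 270 + 325 + 166 + 42 + 340 + 0 = 1143; overall_A = 1143/15 = 76.2000.
Version B weighted sum = 3·85 + 5·78 + 2·63 + 1·23 + 4·95 + 0·68 = 255 + 390 + 126 + 23 + 380 + 0 = 1174; overall_B = 1174/15 = 78.2667.
Difference = 76.2000 − 78.2667 = -2.0667 ≈ -2.1.

-2.1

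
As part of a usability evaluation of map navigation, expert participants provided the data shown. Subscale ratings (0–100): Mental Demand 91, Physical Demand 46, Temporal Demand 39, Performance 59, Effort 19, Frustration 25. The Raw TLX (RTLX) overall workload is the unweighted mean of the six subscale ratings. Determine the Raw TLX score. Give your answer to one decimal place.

46.5

Sum of ratings = 91 + 46 + 39 + 59 + 19 + 25 = 279.
RTLX = 279 / 6 = 46.5000 ≈ 46.5.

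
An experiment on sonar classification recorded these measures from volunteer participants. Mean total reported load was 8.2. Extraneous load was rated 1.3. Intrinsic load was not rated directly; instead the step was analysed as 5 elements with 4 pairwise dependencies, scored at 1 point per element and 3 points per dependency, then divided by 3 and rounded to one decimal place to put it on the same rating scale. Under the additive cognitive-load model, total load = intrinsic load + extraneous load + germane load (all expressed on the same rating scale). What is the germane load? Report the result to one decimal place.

1.2

Intrinsic (element-interactivity): (5 × 1 + 4 × 3) / 3 = 17 / 3 = 5.6667 → 5.7.
germane load = total − intrinsic − extraneous
             = 8.2 − 5.7 − 1.3 = 1.2.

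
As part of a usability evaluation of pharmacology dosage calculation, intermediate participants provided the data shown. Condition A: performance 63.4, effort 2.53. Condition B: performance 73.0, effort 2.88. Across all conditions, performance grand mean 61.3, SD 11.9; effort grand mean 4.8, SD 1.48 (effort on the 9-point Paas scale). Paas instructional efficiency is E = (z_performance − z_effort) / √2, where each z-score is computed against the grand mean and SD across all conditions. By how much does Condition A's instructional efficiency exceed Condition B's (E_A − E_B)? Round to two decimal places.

-0.40

Condition A: z_P = (63.4 − 61.3)/11.9 = 0.1765; z_E = (2.53 − 4.8)/1.48 = -1.5338; E_A = (0.1765 − (-1.5338))/√2 = 1.2094.
Condition B: z_P = (73.0 − 61.3)/11.9 = 0.9832; z_E = (2.88 − 4.8)/1.48 = -1.2973; E_B = (0.9832 − (-1.2973))/√2 = 1.6126.
E_A − E_B = 1.2094 − 1.6126 = -0.4032 ≈ -0.40.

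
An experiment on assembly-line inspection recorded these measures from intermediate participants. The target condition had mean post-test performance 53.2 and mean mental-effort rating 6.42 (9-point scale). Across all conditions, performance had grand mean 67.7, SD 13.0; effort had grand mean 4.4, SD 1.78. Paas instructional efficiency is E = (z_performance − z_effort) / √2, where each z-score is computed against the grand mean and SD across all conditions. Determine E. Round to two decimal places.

z_performance = (53.2 − 67.7) / 13.0 = -14.5000 / 13.0 = -1.1154.
z_effort = (6.42 − 4.4) / 1.78 = 2.0200 / 1.78 = 1.1348.
z_P − z_E = -1.1154 − 1.1348 = -2.2502.
E = -2.2502 / √2 = -2.2502 / 1.41421 = -1.5911 ≈ -1.59.

-1.59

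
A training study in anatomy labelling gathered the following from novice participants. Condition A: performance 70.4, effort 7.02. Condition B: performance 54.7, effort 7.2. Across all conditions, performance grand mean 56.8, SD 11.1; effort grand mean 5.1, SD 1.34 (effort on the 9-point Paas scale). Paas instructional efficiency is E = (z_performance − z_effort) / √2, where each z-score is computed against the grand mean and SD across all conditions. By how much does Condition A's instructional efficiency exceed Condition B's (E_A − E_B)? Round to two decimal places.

Condition A: z_P = (70.4 − 56.8)/11.1 = 1.2252; z_E = (7.02 − 5.1)/1.34 = 1.4328; E_A = (1.2252 − 1.4328)/√2 = -0.1468.
Condition B: z_P = (54.7 − 56.8)/11.1 = -0.1892; z_E = (7.2 − 5.1)/1.34 = 1.5672; E_B = (-0.1892 − 1.5672)/√2 = -1.2420.
E_A − E_B = -0.1468 − (-1.2420) = 1.0952 ≈ 1.10.

1.10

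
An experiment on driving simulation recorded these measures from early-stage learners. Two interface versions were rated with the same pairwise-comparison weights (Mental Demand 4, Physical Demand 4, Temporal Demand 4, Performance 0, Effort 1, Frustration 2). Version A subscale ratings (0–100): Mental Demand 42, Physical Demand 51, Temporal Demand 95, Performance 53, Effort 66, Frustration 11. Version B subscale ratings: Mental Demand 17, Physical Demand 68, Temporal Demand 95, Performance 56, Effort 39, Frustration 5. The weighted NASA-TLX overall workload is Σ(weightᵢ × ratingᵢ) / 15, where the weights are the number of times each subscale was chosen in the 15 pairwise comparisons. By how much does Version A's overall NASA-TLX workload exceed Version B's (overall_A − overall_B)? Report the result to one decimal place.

Version A weighted sum = 4·42 + 4·51 + 4·95 + 0·53 + 1·66 + 2·11 = 168 + 204 + 380 + 0 + 66 + 22 = 840; overall_A = 840/15 = 56.0000.
Version B weighted sum = 4·17 + 4·68 + 4·95 + 0·56 + 1·39 + 2·5 = 68 + 272 + 380 + 0 + 39 + 10 = 769; overall_B = 769/15 = 51.2667.
Difference = 56.0000 − 51.2667 = 4.7333 ≈ 4.7.

4.7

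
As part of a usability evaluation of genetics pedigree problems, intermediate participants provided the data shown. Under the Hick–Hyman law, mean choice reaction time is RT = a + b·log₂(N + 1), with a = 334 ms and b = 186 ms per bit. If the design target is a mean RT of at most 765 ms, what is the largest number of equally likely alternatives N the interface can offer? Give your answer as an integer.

3

Set 334 + 186·log₂(N + 1) ≤ 765.
log₂(N + 1) ≤ (765 − 334) / 186 = 2.3172.
N + 1 ≤ 2^2.3172 = 4.9836.
N ≤ 3.9836, so the largest integer N is 3.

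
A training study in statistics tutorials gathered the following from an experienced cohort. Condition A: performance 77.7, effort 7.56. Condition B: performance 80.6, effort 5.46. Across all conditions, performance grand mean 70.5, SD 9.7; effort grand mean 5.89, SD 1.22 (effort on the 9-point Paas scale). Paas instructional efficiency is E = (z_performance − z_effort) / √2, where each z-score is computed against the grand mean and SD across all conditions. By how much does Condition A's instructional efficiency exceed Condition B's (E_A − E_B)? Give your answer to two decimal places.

-1.43

Condition A: z_P = (77.7 − 70.5)/9.7 = 0.7423; z_E = (7.56 − 5.89)/1.22 = 1.3689; E_A = (0.7423 − 1.3689)/√2 = -0.4431.
Condition B: z_P = (80.6 − 70.5)/9.7 = 1.0412; z_E = (5.46 − 5.89)/1.22 = -0.3525; E_B = (1.0412 − (-0.3525))/√2 = 0.9855.
E_A − E_B = -0.4431 − 0.9855 = -1.4286 ≈ -1.43.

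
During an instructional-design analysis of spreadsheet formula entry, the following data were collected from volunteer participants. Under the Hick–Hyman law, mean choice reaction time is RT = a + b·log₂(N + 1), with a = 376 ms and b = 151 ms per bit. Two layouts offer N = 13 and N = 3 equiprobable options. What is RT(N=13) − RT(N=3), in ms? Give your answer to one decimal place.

272.9

RT(13) = 376 + 151·log₂(14) = 376 + 151·3.8074 = 950.9174 ms.
RT(3) = 376 + 151·log₂(4) = 376 + 151·2.0000 = 678.0000 ms.
Difference = 950.9174 − 678.0000 = 272.9174 ≈ 272.9 ms.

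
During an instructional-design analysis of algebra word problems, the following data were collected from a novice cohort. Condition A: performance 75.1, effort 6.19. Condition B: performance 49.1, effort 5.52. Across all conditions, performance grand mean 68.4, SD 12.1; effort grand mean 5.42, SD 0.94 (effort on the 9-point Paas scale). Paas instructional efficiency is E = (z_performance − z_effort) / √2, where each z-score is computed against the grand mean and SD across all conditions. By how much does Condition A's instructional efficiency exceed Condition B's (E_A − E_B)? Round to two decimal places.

1.02

Condition A: z_P = (75.1 − 68.4)/12.1 = 0.5537; z_E = (6.19 − 5.42)/0.94 = 0.8191; E_A = (0.5537 − 0.8191)/√2 = -0.1877.
Condition B: z_P = (49.1 − 68.4)/12.1 = -1.5950; z_E = (5.52 − 5.42)/0.94 = 0.1064; E_B = (-1.5950 − 0.1064)/√2 = -1.2031.
E_A − E_B = -0.1877 − (-1.2031) = 1.0154 ≈ 1.02.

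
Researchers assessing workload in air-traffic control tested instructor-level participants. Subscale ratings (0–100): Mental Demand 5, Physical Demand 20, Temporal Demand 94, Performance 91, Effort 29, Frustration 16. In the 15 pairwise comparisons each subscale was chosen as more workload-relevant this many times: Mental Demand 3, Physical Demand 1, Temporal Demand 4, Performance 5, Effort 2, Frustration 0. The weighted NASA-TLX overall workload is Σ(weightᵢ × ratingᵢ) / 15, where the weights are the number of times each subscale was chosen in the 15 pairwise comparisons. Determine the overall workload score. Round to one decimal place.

The tallies are the weights (they sum to 15).
Weighted sum = 3·5 + 1·20 + 4·94 + 5·91 + 2·29 + 0·16
            = 15 + 20 + 376 + 455 + 58 + 0 = 924.
Overall workload = 924 / 15 = 61.6000 ≈ 61.6.

61.6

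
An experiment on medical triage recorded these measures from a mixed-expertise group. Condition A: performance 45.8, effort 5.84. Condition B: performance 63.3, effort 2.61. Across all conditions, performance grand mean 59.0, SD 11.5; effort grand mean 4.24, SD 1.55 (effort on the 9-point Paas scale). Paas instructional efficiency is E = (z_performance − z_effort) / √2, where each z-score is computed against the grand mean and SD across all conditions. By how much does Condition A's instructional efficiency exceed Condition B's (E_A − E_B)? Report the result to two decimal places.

Condition A: z_P = (45.8 − 59.0)/11.5 = -1.1478; z_E = (5.84 − 4.24)/1.55 = 1.0323; E_A = (-1.1478 − 1.0323)/√2 = -1.5416.
Condition B: z_P = (63.3 − 59.0)/11.5 = 0.3739; z_E = (2.61 − 4.24)/1.55 = -1.0516; E_B = (0.3739 − (-1.0516))/√2 = 1.0080.
E_A − E_B = -1.5416 − 1.0080 = -2.5496 ≈ -2.55.

-2.55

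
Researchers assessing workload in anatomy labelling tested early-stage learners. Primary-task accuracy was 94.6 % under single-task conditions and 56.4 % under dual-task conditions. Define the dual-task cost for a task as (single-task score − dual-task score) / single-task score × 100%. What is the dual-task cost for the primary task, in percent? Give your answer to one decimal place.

40.4

Cost = (94.6 − 56.4) / 94.6 × 100%
     = 38.2000 / 94.6 × 100% = 40.3805%.
≈ 40.4%.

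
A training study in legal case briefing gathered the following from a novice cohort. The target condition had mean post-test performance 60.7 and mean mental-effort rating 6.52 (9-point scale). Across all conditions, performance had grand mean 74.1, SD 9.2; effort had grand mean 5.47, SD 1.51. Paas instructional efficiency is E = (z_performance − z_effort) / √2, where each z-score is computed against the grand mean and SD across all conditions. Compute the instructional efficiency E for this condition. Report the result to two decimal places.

-1.52

z_performance = (60.7 − 74.1) / 9.2 = -13.4000 / 9.2 = -1.4565.
z_effort = (6.52 − 5.47) / 1.51 = 1.0500 / 1.51 = 0.6954.
z_P − z_E = -1.4565 − 0.6954 = -2.1519.
E = -2.1519 / √2 = -2.1519 / 1.41421 = -1.5216 ≈ -1.52.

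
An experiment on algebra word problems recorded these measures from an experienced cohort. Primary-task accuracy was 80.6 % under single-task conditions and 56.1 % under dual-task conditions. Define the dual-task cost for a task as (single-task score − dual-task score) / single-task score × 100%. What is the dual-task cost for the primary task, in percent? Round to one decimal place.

30.4

Cost = (80.6 − 56.1) / 80.6 × 100%
     = 24.5000 / 80.6 × 100% = 30.3970%.
≈ 30.4%.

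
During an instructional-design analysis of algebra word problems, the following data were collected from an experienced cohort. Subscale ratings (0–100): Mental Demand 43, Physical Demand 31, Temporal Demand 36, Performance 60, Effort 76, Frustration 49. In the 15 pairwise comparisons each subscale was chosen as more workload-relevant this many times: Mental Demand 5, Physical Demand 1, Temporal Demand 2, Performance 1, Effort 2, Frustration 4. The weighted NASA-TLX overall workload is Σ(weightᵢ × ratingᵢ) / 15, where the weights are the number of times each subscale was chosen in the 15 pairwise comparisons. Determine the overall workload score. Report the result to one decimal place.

The tallies are the weights (they sum to 15).
Weighted sum = 5·43 + 1·31 + 2·36 + 1·60 + 2·76 + 4·49
            = 215 + 31 + 72 + 60 + 152 + 196 = 726.
Overall workload = 726 / 15 = 48.4000 ≈ 48.4.

48.4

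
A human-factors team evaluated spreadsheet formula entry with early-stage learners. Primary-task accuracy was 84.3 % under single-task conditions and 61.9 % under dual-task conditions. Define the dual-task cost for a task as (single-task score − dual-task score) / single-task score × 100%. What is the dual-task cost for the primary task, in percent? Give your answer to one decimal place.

26.6

Cost = (84.3 − 61.9) / 84.3 × 100%
     = 22.4000 / 84.3 × 100% = 26.5718%.
≈ 26.6%.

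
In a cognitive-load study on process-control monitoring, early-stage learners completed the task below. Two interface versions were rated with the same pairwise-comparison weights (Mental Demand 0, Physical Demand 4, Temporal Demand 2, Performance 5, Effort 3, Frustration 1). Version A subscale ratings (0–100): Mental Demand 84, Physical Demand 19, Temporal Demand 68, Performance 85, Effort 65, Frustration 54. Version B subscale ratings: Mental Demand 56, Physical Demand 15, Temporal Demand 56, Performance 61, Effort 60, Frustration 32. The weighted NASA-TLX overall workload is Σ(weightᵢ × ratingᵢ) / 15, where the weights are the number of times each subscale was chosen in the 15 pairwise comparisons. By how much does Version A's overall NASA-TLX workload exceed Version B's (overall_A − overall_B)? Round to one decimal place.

13.1

Version A weighted sum = 0·84 + 4·19 + 2·68 + 5·85 + 3·65 + 1·54 = 0 + 76 + 136 + 425 + 195 + 54 = 886; overall_A = 886/15 = 59.0667.
Version B weighted sum = 0·56 + 4·15 + 2·56 + 5·61 + 3·60 + 1·32 = 0 + 60 + 112 + 305 + 180 + 32 = 689; overall_B = 689/15 = 45.9333.
Difference = 59.0667 − 45.9333 = 13.1334 ≈ 13.1.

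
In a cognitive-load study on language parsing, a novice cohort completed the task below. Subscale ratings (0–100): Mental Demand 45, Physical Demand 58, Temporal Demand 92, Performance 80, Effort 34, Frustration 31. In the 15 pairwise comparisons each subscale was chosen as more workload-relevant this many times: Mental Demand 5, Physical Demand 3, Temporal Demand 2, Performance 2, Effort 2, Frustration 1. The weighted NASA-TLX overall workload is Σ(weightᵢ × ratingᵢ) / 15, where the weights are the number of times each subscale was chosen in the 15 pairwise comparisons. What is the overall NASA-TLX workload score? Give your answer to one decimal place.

The tallies are the weights (they sum to 15).
Weighted sum = 5·45 + 3·58 + 2·92 + 2·80 + 2·34 + 1·31
            = 225 + 174 + 184 + 160 + 68 + 31 = 842.
Overall workload = 842 / 15 = 56.1333 ≈ 56.1.

56.1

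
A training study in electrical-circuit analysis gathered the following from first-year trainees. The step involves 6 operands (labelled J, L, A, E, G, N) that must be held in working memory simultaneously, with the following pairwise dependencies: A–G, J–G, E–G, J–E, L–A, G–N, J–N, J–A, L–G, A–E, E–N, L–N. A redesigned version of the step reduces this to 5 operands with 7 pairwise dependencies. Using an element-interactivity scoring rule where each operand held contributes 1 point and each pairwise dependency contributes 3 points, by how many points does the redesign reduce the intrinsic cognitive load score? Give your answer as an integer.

16

Original: 6 × 1 + 12 × 3 = 6 + 36 = 42.
Redesigned: 5 × 1 + 7 × 3 = 5 + 21 = 26.
Reduction = 42 − 26 = 16.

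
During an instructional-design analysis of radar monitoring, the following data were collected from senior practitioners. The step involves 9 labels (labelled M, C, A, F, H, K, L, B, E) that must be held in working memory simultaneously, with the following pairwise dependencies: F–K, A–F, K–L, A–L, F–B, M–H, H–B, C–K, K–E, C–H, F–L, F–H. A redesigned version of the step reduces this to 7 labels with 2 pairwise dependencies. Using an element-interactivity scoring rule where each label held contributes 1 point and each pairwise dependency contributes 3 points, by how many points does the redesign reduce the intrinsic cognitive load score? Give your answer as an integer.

Original: 9 × 1 + 12 × 3 = 9 + 36 = 45.
Redesigned: 7 × 1 + 2 × 3 = 7 + 6 = 13.
Reduction = 45 − 13 = 32.

32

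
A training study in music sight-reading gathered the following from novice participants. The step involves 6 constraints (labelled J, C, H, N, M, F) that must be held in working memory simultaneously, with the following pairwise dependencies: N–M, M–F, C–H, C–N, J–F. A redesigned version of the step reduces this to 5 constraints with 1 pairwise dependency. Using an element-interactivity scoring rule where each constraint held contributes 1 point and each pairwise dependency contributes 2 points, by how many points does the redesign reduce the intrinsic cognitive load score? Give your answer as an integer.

Original: 6 × 1 + 5 × 2 = 6 + 10 = 16.
Redesigned: 5 × 1 + 1 × 2 = 5 + 2 = 7.
Reduction = 16 − 7 = 9.

9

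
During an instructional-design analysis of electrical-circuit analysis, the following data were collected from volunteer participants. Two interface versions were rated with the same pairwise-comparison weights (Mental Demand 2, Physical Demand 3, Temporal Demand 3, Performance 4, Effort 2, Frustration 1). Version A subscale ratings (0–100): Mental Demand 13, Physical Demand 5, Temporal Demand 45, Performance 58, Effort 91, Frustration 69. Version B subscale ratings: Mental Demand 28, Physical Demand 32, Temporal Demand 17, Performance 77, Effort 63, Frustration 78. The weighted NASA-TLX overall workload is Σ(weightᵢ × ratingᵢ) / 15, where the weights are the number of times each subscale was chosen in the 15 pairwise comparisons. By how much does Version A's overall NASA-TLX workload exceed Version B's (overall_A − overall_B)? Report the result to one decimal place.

-3.7

Version A weighted sum = 2·13 + 3·5 + 3·45 + 4·58 + 2·91 + 1·69 = 26 + 15 + 135 + 232 + 182 + 69 = 659; overall_A = 659/15 = 43.9333.
Version B weighted sum = 2·28 + 3·32 + 3·17 + 4·77 + 2·63 + 1·78 = 56 + 96 + 51 + 308 + 126 + 78 = 715; overall_B = 715/15 = 47.6667.
Difference = 43.9333 − 47.6667 = -3.7334 ≈ -3.7.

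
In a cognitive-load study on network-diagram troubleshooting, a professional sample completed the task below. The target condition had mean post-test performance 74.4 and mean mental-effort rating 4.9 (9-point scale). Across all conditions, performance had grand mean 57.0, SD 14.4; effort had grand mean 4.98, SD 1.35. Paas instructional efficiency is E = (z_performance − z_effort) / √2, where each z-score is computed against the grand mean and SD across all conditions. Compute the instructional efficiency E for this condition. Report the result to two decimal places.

z_performance = (74.4 − 57.0) / 14.4 = 17.4000 / 14.4 = 1.2083.
z_effort = (4.9 − 4.98) / 1.35 = -0.0800 / 1.35 = -0.0593.
z_P − z_E = 1.2083 − (-0.0593) = 1.2676.
E = 1.2676 / √2 = 1.2676 / 1.41421 = 0.8963 ≈ 0.90.

0.90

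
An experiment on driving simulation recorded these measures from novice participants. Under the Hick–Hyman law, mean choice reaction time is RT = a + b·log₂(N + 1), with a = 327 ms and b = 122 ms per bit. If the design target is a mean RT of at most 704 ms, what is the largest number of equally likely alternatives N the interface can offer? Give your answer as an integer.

7

Set 327 + 122·log₂(N + 1) ≤ 704.
log₂(N + 1) ≤ (704 − 327) / 122 = 3.0902.
N + 1 ≤ 2^3.0902 = 8.5161.
N ≤ 7.5161, so the largest integer N is 7.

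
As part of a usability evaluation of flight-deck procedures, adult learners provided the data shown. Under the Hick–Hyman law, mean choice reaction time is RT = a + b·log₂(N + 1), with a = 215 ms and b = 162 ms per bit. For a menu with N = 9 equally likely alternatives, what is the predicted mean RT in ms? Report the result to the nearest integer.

753

log₂(9 + 1) = log₂(10) = 3.3219.
RT = 215 + 162 × 3.3219 = 215 + 538.1478 = 753.1478 ms.
≈ 753 ms.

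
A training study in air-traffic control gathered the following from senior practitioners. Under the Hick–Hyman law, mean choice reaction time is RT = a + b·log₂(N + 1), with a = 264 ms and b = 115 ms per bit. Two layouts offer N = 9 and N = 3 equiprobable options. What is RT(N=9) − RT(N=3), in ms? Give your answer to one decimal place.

RT(9) = 264 + 115·log₂(10) = 264 + 115·3.3219 = 646.0185 ms.
RT(3) = 264 + 115·log₂(4) = 264 + 115·2.0000 = 494.0000 ms.
Difference = 646.0185 − 494.0000 = 152.0185 ≈ 152.0 ms.

152.0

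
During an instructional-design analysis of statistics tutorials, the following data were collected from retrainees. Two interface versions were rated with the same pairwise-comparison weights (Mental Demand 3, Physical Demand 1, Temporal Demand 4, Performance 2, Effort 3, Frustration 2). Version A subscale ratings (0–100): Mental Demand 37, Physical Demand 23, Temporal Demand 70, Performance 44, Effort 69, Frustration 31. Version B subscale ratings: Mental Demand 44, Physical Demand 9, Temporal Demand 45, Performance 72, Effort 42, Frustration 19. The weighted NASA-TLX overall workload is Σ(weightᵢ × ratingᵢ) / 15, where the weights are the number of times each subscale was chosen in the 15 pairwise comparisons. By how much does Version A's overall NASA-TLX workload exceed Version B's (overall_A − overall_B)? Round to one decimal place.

Version A weighted sum = 3·37 + 1·23 + 4·70 + 2·44 + 3·69 + 2·31 = 111 + 23 + 280 + 88 + 207 + 62 = 771; overall_A = 771/15 = 51.4000.
Version B weighted sum = 3·44 + 1·9 + 4·45 + 2·72 + 3·42 + 2·19 = 132 + 9 + 180 + 144 + 126 + 38 = 629; overall_B = 629/15 = 41.9333.
Difference = 51.4000 − 41.9333 = 9.4667 ≈ 9.5.

9.5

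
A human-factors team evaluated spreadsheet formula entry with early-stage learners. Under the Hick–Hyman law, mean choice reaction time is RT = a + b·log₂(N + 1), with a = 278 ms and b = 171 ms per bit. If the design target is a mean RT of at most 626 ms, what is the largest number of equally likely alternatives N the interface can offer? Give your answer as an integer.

Set 278 + 171·log₂(N + 1) ≤ 626.
log₂(N + 1) ≤ (626 − 278) / 171 = 2.0351.
N + 1 ≤ 2^2.0351 = 4.0985.
N ≤ 3.0985, so the largest integer N is 3.

3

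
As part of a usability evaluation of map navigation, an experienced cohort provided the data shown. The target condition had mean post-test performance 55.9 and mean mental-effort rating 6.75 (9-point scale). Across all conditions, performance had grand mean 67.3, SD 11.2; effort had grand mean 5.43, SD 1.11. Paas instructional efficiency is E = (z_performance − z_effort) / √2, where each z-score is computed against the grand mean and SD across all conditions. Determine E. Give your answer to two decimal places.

z_performance = (55.9 − 67.3) / 11.2 = -11.4000 / 11.2 = -1.0179.
z_effort = (6.75 − 5.43) / 1.11 = 1.3200 / 1.11 = 1.1892.
z_P − z_E = -1.0179 − 1.1892 = -2.2071.
E = -2.2071 / √2 = -2.2071 / 1.41421 = -1.5607 ≈ -1.56.

-1.56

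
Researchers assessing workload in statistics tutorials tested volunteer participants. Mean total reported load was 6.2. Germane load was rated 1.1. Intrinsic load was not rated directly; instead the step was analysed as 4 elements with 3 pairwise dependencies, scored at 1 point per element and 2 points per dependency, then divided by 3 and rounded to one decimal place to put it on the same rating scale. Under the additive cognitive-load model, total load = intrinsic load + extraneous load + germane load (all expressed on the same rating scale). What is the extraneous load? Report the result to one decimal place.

1.8

Intrinsic (element-interactivity): (4 × 1 + 3 × 2) / 3 = 10 / 3 = 3.3333 → 3.3.
extraneous load = total − intrinsic − germane
             = 6.2 − 3.3 − 1.1 = 1.8.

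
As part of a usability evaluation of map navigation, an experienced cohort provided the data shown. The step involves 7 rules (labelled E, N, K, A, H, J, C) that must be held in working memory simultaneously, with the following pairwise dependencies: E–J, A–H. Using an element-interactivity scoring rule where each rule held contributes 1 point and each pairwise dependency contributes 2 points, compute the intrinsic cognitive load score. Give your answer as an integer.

11

Count of rules held simultaneously: 7.
Count of pairwise dependencies listed: 2.
Element contribution: 7 × 1 = 7.
Interaction contribution: 2 × 2 = 4.
Intrinsic load = 7 + 4 = 11.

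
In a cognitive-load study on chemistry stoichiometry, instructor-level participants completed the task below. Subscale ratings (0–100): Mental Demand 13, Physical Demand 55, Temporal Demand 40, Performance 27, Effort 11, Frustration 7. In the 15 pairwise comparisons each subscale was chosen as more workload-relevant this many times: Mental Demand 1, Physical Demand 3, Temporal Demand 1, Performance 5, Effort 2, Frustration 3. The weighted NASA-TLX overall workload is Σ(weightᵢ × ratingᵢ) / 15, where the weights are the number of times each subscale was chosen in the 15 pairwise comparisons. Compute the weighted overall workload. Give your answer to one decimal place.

The tallies are the weights (they sum to 15).
Weighted sum = 1·13 + 3·55 + 1·40 + 5·27 + 2·11 + 3·7
            = 13 + 165 + 40 + 135 + 22 + 21 = 396.
Overall workload = 396 / 15 = 26.4000 ≈ 26.4.

26.4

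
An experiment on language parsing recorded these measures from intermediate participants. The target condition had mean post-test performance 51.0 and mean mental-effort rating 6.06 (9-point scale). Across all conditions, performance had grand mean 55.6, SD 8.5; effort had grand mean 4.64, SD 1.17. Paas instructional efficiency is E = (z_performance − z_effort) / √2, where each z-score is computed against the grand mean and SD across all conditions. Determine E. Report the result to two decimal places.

-1.24

z_performance = (51.0 − 55.6) / 8.5 = -4.6000 / 8.5 = -0.5412.
z_effort = (6.06 − 4.64) / 1.17 = 1.4200 / 1.17 = 1.2137.
z_P − z_E = -0.5412 − 1.2137 = -1.7549.
E = -1.7549 / √2 = -1.7549 / 1.41421 = -1.2409 ≈ -1.24.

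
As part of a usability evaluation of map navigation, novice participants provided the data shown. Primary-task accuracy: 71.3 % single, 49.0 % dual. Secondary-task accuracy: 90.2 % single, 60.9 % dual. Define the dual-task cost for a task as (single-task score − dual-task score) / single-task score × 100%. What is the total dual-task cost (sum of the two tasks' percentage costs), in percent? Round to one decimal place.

Primary cost = (71.3 − 49.0) / 71.3 × 100% = 31.2763%.
Secondary cost = (90.2 − 60.9) / 90.2 × 100% = 32.4834%.
Total = 31.2763% + 32.4834% = 63.7597% ≈ 63.8%.

63.8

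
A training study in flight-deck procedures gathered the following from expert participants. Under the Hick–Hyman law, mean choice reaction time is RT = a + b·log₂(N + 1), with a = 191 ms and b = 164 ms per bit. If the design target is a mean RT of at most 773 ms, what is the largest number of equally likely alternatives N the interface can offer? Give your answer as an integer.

Set 191 + 164·log₂(N + 1) ≤ 773.
log₂(N + 1) ≤ (773 − 191) / 164 = 3.5488.
N + 1 ≤ 2^3.5488 = 11.7029.
N ≤ 10.7029, so the largest integer N is 10.

10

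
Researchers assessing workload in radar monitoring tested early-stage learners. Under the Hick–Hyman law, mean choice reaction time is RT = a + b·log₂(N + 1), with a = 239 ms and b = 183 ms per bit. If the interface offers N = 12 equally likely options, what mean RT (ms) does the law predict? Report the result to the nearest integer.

916

log₂(12 + 1) = log₂(13) = 3.7004.
RT = 239 + 183 × 3.7004 = 239 + 677.1732 = 916.1732 ms.
≈ 916 ms.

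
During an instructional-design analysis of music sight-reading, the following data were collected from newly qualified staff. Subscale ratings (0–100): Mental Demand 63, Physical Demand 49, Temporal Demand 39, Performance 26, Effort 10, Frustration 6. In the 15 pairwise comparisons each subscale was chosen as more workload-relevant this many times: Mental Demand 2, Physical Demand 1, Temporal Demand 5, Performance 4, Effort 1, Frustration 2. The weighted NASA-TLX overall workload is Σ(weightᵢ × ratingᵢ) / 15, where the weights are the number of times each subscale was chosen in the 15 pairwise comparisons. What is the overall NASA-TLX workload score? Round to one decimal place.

The tallies are the weights (they sum to 15).
Weighted sum = 2·63 + 1·49 + 5·39 + 4·26 + 1·10 + 2·6
            = 126 + 49 + 195 + 104 + 10 + 12 = 496.
Overall workload = 496 / 15 = 33.0667 ≈ 33.1.

33.1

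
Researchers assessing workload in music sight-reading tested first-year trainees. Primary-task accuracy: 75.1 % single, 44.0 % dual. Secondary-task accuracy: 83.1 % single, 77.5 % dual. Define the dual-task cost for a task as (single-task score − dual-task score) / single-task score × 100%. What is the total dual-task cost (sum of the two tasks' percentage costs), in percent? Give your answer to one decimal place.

48.2

Primary cost = (75.1 − 44.0) / 75.1 × 100% = 41.4115%.
Secondary cost = (83.1 − 77.5) / 83.1 × 100% = 6.7389%.
Total = 41.4115% + 6.7389% = 48.1504% ≈ 48.2%.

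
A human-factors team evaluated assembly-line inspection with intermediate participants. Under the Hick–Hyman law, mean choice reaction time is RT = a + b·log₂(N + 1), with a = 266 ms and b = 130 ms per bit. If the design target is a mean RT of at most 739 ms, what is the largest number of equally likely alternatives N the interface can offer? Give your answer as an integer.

11

Set 266 + 130·log₂(N + 1) ≤ 739.
log₂(N + 1) ≤ (739 − 266) / 130 = 3.6385.
N + 1 ≤ 2^3.6385 = 12.4537.
N ≤ 11.4537, so the largest integer N is 11.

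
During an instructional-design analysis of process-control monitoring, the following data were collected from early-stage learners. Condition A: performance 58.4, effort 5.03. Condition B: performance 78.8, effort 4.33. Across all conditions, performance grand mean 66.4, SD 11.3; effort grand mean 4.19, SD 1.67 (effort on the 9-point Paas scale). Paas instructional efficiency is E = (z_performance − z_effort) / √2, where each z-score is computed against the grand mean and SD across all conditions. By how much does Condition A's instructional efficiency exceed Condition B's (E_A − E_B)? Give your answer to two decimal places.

Condition A: z_P = (58.4 − 66.4)/11.3 = -0.7080; z_E = (5.03 − 4.19)/1.67 = 0.5030; E_A = (-0.7080 − 0.5030)/√2 = -0.8563.
Condition B: z_P = (78.8 − 66.4)/11.3 = 1.0973; z_E = (4.33 − 4.19)/1.67 = 0.0838; E_B = (1.0973 − 0.0838)/√2 = 0.7167.
E_A − E_B = -0.8563 − 0.7167 = -1.5730 ≈ -1.57.

-1.57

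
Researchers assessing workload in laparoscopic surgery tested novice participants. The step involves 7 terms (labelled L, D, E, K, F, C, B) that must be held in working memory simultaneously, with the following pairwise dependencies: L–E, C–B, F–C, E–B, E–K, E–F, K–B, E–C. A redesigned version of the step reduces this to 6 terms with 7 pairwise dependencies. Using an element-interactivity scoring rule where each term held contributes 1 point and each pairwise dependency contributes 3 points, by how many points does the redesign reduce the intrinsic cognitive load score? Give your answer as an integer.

Original: 7 × 1 + 8 × 3 = 7 + 24 = 31.
Redesigned: 6 × 1 + 7 × 3 = 6 + 21 = 27.
Reduction = 31 − 27 = 4.

4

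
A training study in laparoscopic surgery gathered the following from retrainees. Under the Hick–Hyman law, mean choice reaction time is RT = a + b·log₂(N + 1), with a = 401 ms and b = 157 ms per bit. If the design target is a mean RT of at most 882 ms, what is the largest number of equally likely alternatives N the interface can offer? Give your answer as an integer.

Set 401 + 157·log₂(N + 1) ≤ 882.
log₂(N + 1) ≤ (882 − 401) / 157 = 3.0637.
N + 1 ≤ 2^3.0637 = 8.3611.
N ≤ 7.3611, so the largest integer N is 7.

7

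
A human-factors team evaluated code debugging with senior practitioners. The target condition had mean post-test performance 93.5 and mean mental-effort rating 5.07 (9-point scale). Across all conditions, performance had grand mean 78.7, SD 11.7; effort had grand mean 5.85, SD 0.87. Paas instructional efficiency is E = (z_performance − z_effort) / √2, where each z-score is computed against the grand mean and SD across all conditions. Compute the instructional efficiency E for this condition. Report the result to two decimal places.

1.53

z_performance = (93.5 − 78.7) / 11.7 = 14.8000 / 11.7 = 1.2650.
z_effort = (5.07 − 5.85) / 0.87 = -0.7800 / 0.87 = -0.8966.
z_P − z_E = 1.2650 − (-0.8966) = 2.1616.
E = 2.1616 / √2 = 2.1616 / 1.41421 = 1.5285 ≈ 1.53.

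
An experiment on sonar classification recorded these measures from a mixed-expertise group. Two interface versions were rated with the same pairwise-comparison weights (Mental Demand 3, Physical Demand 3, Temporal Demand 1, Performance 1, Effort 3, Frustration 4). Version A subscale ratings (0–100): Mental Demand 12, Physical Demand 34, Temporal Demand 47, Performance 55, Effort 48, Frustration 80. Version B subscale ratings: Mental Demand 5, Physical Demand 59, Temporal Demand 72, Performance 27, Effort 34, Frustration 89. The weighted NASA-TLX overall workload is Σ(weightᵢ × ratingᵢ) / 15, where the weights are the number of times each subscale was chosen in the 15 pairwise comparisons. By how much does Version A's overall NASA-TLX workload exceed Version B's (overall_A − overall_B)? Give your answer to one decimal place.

-3.0

Version A weighted sum = 3·12 + 3·34 + 1·47 + 1·55 + 3·48 + 4·80 = 36 + 102 + 47 + 55 + 144 + 320 = 704; overall_A = 704/15 = 46.9333.
Version B weighted sum = 3·5 + 3·59 + 1·72 + 1·27 + 3·34 + 4·89 = 15 + 177 + 72 + 27 + 102 + 356 = 749; overall_B = 749/15 = 49.9333.
Difference = 46.9333 − 49.9333 = -3.0000 ≈ -3.0.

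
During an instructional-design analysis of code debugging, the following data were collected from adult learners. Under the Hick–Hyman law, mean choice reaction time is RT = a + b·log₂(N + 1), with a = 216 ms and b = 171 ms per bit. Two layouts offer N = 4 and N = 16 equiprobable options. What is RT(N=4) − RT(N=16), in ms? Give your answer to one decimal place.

RT(4) = 216 + 171·log₂(5) = 216 + 171·2.3219 = 613.0449 ms.
RT(16) = 216 + 171·log₂(17) = 216 + 171·4.0875 = 914.9625 ms.
Difference = 613.0449 − 914.9625 = -301.9176 ≈ -301.9 ms.

-301.9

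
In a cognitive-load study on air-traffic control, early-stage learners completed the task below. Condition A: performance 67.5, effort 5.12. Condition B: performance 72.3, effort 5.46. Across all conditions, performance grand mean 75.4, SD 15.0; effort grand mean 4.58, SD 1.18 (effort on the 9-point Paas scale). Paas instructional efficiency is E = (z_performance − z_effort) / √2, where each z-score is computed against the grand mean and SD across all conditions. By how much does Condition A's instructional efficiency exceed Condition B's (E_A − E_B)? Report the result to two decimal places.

-0.02

Condition A: z_P = (67.5 − 75.4)/15.0 = -0.5267; z_E = (5.12 − 4.58)/1.18 = 0.4576; E_A = (-0.5267 − 0.4576)/√2 = -0.6960.
Condition B: z_P = (72.3 − 75.4)/15.0 = -0.2067; z_E = (5.46 − 4.58)/1.18 = 0.7458; E_B = (-0.2067 − 0.7458)/√2 = -0.6735.
E_A − E_B = -0.6960 − (-0.6735) = -0.0225 ≈ -0.02.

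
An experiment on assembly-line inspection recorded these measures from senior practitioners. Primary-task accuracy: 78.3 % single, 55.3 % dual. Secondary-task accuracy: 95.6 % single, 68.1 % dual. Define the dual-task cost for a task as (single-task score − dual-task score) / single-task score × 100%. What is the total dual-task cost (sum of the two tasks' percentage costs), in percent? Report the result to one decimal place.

Primary cost = (78.3 − 55.3) / 78.3 × 100% = 29.3742%.
Secondary cost = (95.6 − 68.1) / 95.6 × 100% = 28.7657%.
Total = 29.3742% + 28.7657% = 58.1399% ≈ 58.1%.

58.1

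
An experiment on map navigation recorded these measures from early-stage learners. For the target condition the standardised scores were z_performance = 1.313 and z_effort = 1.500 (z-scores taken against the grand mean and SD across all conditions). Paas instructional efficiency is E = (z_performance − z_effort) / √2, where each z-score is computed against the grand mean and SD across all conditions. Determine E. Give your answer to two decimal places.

-0.13

z_P − z_E = 1.313 − 1.500 = -0.1870.
E = -0.1870 / √2 = -0.1870 / 1.41421 = -0.1322 ≈ -0.13.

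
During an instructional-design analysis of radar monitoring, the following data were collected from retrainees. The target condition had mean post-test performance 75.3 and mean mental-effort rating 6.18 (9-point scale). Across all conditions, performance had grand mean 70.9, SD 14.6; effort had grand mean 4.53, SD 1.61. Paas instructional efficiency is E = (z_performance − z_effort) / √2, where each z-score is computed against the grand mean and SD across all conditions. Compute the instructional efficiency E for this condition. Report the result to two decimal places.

z_performance = (75.3 − 70.9) / 14.6 = 4.4000 / 14.6 = 0.3014.
z_effort = (6.18 − 4.53) / 1.61 = 1.6500 / 1.61 = 1.0248.
z_P − z_E = 0.3014 − 1.0248 = -0.7234.
E = -0.7234 / √2 = -0.7234 / 1.41421 = -0.5115 ≈ -0.51.

-0.51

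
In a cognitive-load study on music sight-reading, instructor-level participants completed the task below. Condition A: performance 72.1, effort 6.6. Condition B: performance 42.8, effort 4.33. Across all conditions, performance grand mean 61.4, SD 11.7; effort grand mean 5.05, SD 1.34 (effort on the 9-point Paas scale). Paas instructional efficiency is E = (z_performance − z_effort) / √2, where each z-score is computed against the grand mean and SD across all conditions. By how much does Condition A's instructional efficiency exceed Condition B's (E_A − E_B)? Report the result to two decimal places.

0.57

Condition A: z_P = (72.1 − 61.4)/11.7 = 0.9145; z_E = (6.6 − 5.05)/1.34 = 1.1567; E_A = (0.9145 − 1.1567)/√2 = -0.1713.
Condition B: z_P = (42.8 − 61.4)/11.7 = -1.5897; z_E = (4.33 − 5.05)/1.34 = -0.5373; E_B = (-1.5897 − (-0.5373))/√2 = -0.7442.
E_A − E_B = -0.1713 − (-0.7442) = 0.5729 ≈ 0.57.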